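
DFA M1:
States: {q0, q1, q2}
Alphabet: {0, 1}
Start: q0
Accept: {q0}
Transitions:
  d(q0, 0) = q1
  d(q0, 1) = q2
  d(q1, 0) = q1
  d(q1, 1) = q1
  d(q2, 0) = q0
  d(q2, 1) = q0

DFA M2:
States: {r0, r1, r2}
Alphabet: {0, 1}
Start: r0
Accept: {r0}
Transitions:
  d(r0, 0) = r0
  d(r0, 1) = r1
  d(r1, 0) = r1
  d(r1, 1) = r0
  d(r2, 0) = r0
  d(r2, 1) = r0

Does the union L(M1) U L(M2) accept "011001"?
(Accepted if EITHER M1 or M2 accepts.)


M1: final=q1 accepted=False
M2: final=r1 accepted=False

No, union rejects (neither accepts)


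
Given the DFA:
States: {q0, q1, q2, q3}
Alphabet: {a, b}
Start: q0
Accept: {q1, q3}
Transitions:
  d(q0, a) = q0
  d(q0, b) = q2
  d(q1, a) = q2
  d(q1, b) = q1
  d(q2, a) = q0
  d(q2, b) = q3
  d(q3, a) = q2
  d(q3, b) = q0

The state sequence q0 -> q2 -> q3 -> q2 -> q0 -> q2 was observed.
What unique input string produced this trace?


Trace back each transition to find the symbol:
  q0 --[b]--> q2
  q2 --[b]--> q3
  q3 --[a]--> q2
  q2 --[a]--> q0
  q0 --[b]--> q2

"bbaab"


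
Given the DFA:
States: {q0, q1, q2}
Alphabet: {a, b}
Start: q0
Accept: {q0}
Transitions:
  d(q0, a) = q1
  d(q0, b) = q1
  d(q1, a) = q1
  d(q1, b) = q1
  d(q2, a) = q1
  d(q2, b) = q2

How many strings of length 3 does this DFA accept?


Enumerating all length-3 strings:
  "aaa" -> q1 [reject]
  "aab" -> q1 [reject]
  "aba" -> q1 [reject]
  "abb" -> q1 [reject]
  "baa" -> q1 [reject]
  "bab" -> q1 [reject]
  "bba" -> q1 [reject]
  "bbb" -> q1 [reject]

0 out of 8


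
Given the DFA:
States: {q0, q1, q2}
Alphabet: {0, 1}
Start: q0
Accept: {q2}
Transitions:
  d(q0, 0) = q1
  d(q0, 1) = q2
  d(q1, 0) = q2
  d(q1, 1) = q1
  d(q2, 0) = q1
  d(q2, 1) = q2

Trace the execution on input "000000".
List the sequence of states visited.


Input: 000000
d(q0, 0) = q1
d(q1, 0) = q2
d(q2, 0) = q1
d(q1, 0) = q2
d(q2, 0) = q1
d(q1, 0) = q2


q0 -> q1 -> q2 -> q1 -> q2 -> q1 -> q2


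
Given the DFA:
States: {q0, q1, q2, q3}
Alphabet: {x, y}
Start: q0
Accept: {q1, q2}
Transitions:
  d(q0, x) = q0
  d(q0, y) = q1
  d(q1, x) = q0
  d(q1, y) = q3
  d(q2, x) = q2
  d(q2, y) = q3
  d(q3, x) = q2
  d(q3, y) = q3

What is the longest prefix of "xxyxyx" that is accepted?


Run the DFA, marking each prefix where the state is accepting:
  "" -> q0 [reject]
  "x" -> q0 [reject]
  "xx" -> q0 [reject]
  "xxy" -> q1 [accept]
  "xxyx" -> q0 [reject]
  "xxyxy" -> q1 [accept]
  "xxyxyx" -> q0 [reject]

"xxyxy"


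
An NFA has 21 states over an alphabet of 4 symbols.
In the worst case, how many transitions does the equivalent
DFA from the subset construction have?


Subset construction: one DFA state per subset of NFA states = 2^21 = 2097152 states.
Each DFA state has 4 outgoing transitions: 2097152 * 4 = 8388608

8388608


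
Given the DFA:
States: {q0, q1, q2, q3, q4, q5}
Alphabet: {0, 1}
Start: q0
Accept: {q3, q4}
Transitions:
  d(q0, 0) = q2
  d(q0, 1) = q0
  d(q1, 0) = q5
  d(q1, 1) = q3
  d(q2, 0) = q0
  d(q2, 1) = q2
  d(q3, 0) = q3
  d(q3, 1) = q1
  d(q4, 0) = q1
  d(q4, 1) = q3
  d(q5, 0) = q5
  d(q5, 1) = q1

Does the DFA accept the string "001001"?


Trace: q0 -> q2 -> q0 -> q0 -> q2 -> q0 -> q0
Final state: q0
Accept states: {q3, q4}

No, rejected (final state q0 is not an accept state)


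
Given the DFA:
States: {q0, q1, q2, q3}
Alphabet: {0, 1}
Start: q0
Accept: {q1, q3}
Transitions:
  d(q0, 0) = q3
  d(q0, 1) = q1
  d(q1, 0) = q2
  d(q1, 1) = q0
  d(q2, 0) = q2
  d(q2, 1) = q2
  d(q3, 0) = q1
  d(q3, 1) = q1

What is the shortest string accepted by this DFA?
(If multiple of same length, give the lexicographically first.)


BFS by string length (lex-first path to each state shown):
  len 0: q0<-""
  len 1: q1<-"1", q3<-"0"
Found accept state at length 1.

"0"


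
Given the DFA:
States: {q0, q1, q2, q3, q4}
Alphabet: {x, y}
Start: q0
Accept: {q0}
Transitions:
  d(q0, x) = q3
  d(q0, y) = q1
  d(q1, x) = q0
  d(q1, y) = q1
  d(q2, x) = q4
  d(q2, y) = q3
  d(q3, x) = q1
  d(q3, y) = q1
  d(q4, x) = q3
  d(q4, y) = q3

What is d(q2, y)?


Looking up transition d(q2, y)

q3


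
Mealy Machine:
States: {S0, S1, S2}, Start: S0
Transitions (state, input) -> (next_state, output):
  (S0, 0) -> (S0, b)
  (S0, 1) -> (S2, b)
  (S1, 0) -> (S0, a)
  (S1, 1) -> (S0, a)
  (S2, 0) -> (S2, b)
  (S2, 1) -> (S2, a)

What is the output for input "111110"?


Step-by-step:
  (S0, 1) -> (S2, b)
  (S2, 1) -> (S2, a)
  (S2, 1) -> (S2, a)
  (S2, 1) -> (S2, a)
  (S2, 1) -> (S2, a)
  (S2, 0) -> (S2, b)

"baaaab"


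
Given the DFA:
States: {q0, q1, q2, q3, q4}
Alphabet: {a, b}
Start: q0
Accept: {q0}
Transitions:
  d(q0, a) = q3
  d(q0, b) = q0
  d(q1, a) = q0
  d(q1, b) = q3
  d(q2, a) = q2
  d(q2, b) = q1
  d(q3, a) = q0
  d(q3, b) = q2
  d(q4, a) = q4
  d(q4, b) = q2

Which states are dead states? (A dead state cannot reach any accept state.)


Forward reachability from each state:
  q0 -> reaches accept state q0 (live)
  q1 -> reaches accept state q0 (live)
  q2 -> reaches accept state q0 (live)
  q3 -> reaches accept state q0 (live)
  q4 -> reaches accept state q0 (live)

None (all states can reach an accept state)


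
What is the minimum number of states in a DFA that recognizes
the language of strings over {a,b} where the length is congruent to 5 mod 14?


States track (length) mod 14.
Need 14 states: one per remainder 0..13; accept = remainder 5.

14


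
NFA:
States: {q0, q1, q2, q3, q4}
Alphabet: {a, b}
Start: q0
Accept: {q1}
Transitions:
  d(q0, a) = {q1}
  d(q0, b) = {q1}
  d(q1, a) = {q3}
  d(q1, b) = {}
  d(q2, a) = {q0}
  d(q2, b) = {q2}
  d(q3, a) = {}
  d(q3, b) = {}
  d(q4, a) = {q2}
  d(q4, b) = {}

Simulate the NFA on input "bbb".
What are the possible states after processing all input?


Start: {q0}
  --b--> {q1}
  --b--> {}
  --b--> {}

{} (empty set, no valid transitions)


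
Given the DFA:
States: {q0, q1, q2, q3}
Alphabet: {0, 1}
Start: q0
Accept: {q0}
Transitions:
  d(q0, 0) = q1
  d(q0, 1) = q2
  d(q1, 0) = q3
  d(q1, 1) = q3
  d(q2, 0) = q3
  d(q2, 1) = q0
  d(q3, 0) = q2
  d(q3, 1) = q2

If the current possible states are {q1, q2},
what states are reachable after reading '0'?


Apply transition on '0' from each current state:
  d(q1, 0) = q3
  d(q2, 0) = q3

{q3}


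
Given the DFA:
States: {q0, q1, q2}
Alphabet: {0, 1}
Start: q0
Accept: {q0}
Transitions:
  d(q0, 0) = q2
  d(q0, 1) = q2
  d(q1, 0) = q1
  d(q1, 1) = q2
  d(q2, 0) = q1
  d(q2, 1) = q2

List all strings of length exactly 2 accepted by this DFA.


All strings of length 2: 4 total
Accepted: 0

None


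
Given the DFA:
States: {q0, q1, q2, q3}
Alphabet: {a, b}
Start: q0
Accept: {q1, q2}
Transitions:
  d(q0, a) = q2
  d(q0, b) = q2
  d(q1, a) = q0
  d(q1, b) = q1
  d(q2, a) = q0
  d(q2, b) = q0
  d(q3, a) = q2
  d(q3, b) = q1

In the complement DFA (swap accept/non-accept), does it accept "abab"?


Trace: q0 -> q2 -> q0 -> q2 -> q0
Final: q0
Original accept: {q1, q2}
Complement: q0 is not in original accept

Yes, complement accepts (original rejects)


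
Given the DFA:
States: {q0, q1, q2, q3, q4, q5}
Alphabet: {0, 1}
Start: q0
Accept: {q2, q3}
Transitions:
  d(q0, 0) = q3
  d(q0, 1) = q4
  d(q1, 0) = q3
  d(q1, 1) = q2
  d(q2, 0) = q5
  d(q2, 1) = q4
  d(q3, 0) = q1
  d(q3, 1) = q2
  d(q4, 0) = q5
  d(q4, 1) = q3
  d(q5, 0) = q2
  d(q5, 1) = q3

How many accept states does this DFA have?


Accept states listed: {q2, q3}
Counting: q2(1) q3(2)

2


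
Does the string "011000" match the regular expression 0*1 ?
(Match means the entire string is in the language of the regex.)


|string| = 6; first = '0'; last = '0'

No, "011000" does not match 0*1


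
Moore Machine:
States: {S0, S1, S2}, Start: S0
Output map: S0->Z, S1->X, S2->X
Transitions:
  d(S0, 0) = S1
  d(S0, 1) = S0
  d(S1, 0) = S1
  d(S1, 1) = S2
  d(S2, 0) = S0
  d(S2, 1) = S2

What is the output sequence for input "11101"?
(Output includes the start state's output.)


Start: S0 (output Z)
  --1--> S0 (output Z)
  --1--> S0 (output Z)
  --1--> S0 (output Z)
  --0--> S1 (output X)
  --1--> S2 (output X)

"ZZZZXX"


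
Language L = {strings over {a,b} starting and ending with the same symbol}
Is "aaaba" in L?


first = 'a', last = 'a'

Yes, "aaaba" is in L


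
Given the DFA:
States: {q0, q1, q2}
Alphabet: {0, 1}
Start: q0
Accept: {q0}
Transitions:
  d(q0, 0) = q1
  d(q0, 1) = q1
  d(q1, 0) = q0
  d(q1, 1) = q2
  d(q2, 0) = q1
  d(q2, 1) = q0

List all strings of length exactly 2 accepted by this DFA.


All strings of length 2: 4 total
Accepted: 2

"00", "10"


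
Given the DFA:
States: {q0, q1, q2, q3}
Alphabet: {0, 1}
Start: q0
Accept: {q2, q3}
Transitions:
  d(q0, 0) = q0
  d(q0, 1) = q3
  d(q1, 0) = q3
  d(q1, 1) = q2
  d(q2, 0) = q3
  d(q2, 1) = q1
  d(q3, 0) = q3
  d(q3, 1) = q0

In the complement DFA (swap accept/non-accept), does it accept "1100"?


Trace: q0 -> q3 -> q0 -> q0 -> q0
Final: q0
Original accept: {q2, q3}
Complement: q0 is not in original accept

Yes, complement accepts (original rejects)


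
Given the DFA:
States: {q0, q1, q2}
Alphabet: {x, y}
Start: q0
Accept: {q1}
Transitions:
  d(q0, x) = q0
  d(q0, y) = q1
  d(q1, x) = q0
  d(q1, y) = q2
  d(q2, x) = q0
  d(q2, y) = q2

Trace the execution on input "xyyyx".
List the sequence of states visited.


Input: xyyyx
d(q0, x) = q0
d(q0, y) = q1
d(q1, y) = q2
d(q2, y) = q2
d(q2, x) = q0


q0 -> q0 -> q1 -> q2 -> q2 -> q0


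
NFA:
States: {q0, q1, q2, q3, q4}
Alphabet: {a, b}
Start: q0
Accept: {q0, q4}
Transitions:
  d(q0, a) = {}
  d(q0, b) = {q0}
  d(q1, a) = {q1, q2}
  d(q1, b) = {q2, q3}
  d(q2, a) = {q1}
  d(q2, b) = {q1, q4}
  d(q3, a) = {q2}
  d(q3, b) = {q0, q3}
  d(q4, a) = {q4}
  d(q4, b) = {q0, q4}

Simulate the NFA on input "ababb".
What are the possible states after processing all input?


Start: {q0}
  --a--> {}
  --b--> {}
  --a--> {}
  --b--> {}
  --b--> {}

{} (empty set, no valid transitions)


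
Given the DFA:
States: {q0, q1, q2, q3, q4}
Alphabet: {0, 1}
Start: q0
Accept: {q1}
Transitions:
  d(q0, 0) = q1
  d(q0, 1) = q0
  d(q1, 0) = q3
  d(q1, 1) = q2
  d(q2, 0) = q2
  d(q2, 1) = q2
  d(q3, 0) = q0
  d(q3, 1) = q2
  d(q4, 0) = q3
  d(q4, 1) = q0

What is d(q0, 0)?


Looking up transition d(q0, 0)

q1


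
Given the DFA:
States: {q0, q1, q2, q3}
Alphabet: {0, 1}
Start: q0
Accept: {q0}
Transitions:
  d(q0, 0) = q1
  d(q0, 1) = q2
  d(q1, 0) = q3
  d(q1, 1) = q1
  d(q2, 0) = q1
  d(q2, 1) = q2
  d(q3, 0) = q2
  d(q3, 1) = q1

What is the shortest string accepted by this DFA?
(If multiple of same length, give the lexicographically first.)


BFS by string length (lex-first path to each state shown):
  len 0: q0<-""
Found accept state at length 0.

"" (empty string)


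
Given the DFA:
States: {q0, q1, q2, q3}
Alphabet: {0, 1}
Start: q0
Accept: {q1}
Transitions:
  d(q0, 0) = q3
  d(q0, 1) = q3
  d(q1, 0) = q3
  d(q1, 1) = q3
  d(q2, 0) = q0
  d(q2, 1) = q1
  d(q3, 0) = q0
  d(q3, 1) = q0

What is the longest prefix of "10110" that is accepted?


Run the DFA, marking each prefix where the state is accepting:
  "" -> q0 [reject]
  "1" -> q3 [reject]
  "10" -> q0 [reject]
  "101" -> q3 [reject]
  "1011" -> q0 [reject]
  "10110" -> q3 [reject]

No prefix is accepted


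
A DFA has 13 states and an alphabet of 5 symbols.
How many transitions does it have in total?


Each state has exactly one transition per symbol.
13 * 5 = 65

65


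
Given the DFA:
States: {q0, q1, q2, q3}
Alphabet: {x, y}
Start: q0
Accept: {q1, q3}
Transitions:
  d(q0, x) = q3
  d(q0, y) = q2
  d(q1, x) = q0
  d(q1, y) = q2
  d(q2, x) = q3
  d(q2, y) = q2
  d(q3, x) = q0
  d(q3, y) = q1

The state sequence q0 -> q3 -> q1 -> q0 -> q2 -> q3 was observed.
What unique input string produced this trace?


Trace back each transition to find the symbol:
  q0 --[x]--> q3
  q3 --[y]--> q1
  q1 --[x]--> q0
  q0 --[y]--> q2
  q2 --[x]--> q3

"xyxyx"


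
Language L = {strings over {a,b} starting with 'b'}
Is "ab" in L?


first symbol = 'a'

No, "ab" is not in L


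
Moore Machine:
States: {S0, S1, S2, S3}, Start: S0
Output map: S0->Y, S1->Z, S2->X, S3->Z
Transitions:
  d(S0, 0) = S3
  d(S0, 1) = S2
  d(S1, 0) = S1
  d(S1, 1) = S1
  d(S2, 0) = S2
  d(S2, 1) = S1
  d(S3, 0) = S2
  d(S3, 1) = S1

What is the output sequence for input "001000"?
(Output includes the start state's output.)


Start: S0 (output Y)
  --0--> S3 (output Z)
  --0--> S2 (output X)
  --1--> S1 (output Z)
  --0--> S1 (output Z)
  --0--> S1 (output Z)
  --0--> S1 (output Z)

"YZXZZZZ"


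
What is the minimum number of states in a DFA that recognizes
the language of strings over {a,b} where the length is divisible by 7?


States track (length) mod 7.
Need 7 states: one per remainder 0..6; accept = remainder 0.

7


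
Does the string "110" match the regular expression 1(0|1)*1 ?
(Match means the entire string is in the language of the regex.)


|string| = 3; first = '1'; last = '0'

No, "110" does not match 1(0|1)*1


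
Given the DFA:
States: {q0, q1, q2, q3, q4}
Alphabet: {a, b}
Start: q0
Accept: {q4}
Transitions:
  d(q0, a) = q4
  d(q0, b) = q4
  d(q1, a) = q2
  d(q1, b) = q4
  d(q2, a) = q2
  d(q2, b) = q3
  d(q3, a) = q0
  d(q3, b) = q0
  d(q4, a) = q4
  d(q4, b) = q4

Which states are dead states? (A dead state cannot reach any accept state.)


Forward reachability from each state:
  q0 -> reaches accept state q4 (live)
  q1 -> reaches accept state q4 (live)
  q2 -> reaches accept state q4 (live)
  q3 -> reaches accept state q4 (live)
  q4 -> reaches accept state q4 (live)

None (all states can reach an accept state)


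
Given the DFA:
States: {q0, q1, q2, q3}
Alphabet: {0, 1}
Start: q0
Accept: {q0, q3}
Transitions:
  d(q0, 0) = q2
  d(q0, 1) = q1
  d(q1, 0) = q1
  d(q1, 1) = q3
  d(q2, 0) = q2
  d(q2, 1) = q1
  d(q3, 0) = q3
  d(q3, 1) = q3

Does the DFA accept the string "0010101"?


Trace: q0 -> q2 -> q2 -> q1 -> q1 -> q3 -> q3 -> q3
Final state: q3
Accept states: {q0, q3}

Yes, accepted (final state q3 is an accept state)


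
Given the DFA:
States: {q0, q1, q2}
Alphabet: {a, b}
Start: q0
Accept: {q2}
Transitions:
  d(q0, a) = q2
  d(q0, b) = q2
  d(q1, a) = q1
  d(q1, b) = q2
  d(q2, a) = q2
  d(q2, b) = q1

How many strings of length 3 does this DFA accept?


Enumerating all length-3 strings:
  "aaa" -> q2 [accept]
  "aab" -> q1 [reject]
  "aba" -> q1 [reject]
  "abb" -> q2 [accept]
  "baa" -> q2 [accept]
  "bab" -> q1 [reject]
  "bba" -> q1 [reject]
  "bbb" -> q2 [accept]

4 out of 8


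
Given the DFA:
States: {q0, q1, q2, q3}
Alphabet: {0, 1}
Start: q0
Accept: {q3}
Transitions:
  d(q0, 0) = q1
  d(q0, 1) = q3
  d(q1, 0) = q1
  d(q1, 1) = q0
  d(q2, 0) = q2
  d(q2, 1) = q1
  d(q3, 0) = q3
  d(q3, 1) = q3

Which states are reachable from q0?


BFS from q0:
  layer 0: {q0}
  layer 1: {q1, q3}

{q0, q1, q3}


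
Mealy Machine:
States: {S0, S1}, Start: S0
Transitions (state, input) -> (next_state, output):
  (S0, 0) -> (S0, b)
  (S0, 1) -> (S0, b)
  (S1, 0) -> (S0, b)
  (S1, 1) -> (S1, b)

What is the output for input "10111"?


Step-by-step:
  (S0, 1) -> (S0, b)
  (S0, 0) -> (S0, b)
  (S0, 1) -> (S0, b)
  (S0, 1) -> (S0, b)
  (S0, 1) -> (S0, b)

"bbbbb"


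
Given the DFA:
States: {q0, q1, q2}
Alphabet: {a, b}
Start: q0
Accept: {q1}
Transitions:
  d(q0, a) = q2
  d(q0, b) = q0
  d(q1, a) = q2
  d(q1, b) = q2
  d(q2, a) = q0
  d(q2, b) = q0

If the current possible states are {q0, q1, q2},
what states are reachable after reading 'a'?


Apply transition on 'a' from each current state:
  d(q0, a) = q2
  d(q1, a) = q2
  d(q2, a) = q0

{q0, q2}


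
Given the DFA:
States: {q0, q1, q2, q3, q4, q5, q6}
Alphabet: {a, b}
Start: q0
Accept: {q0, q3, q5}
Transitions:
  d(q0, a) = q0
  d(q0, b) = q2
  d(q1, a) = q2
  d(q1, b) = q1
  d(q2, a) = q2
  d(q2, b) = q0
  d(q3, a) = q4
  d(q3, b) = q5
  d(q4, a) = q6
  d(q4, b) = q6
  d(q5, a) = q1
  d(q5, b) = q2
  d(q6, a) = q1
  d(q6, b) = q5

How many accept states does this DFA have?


Accept states listed: {q0, q3, q5}
Counting: q0(1) q3(2) q5(3)

3


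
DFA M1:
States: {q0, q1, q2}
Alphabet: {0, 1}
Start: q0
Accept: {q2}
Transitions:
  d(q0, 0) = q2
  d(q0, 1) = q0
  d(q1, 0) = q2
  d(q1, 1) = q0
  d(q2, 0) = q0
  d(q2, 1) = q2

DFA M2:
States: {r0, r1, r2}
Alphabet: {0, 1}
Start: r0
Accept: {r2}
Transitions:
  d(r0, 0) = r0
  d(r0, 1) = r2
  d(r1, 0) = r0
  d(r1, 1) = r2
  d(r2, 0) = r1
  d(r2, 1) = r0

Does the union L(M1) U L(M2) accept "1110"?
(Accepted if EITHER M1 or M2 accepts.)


M1: final=q2 accepted=True
M2: final=r1 accepted=False

Yes, union accepts


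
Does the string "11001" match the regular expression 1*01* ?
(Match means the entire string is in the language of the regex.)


|string| = 5; first = '1'; last = '1'

No, "11001" does not match 1*01*


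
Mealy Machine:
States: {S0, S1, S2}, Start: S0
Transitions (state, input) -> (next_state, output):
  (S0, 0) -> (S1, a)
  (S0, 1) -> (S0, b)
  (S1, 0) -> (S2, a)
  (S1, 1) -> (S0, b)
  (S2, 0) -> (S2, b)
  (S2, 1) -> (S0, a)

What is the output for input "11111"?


Step-by-step:
  (S0, 1) -> (S0, b)
  (S0, 1) -> (S0, b)
  (S0, 1) -> (S0, b)
  (S0, 1) -> (S0, b)
  (S0, 1) -> (S0, b)

"bbbbb"


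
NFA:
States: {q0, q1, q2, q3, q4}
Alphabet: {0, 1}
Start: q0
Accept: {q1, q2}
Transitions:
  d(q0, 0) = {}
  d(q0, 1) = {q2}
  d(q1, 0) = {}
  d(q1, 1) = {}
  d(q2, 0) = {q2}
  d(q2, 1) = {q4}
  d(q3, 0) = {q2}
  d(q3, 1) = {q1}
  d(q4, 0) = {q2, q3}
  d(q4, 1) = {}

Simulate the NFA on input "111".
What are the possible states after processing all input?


Start: {q0}
  --1--> {q2}
  --1--> {q4}
  --1--> {}

{} (empty set, no valid transitions)


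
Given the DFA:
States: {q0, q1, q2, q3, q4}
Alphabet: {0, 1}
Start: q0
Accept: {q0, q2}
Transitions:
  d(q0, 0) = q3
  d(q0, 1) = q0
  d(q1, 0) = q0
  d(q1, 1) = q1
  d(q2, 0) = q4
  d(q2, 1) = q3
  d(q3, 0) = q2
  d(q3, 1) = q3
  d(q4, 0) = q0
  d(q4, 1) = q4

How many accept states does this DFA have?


Accept states listed: {q0, q2}
Counting: q0(1) q2(2)

2


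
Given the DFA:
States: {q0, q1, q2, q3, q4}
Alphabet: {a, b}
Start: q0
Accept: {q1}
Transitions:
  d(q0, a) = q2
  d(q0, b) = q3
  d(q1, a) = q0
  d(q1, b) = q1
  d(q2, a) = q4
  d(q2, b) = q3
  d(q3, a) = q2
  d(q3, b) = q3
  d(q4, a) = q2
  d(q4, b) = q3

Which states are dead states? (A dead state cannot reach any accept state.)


Forward reachability from each state:
  q0 -> reaches {q0, q2, q3, q4}, no accept state (dead)
  q1 -> reaches accept state q1 (live)
  q2 -> reaches {q2, q3, q4}, no accept state (dead)
  q3 -> reaches {q2, q3, q4}, no accept state (dead)
  q4 -> reaches {q2, q3, q4}, no accept state (dead)

{q0, q2, q3, q4}


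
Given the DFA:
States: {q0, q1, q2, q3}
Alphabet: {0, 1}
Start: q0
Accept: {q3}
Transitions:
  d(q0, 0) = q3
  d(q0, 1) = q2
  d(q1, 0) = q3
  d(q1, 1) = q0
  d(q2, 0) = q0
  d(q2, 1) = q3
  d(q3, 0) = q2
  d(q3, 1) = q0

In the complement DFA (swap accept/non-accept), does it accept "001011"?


Trace: q0 -> q3 -> q2 -> q3 -> q2 -> q3 -> q0
Final: q0
Original accept: {q3}
Complement: q0 is not in original accept

Yes, complement accepts (original rejects)


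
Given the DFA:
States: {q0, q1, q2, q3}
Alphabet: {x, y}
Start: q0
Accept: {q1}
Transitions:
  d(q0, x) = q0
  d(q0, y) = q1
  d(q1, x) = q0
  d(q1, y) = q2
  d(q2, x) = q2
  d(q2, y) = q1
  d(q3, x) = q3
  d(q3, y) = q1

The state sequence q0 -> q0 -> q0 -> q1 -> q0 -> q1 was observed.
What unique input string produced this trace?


Trace back each transition to find the symbol:
  q0 --[x]--> q0
  q0 --[x]--> q0
  q0 --[y]--> q1
  q1 --[x]--> q0
  q0 --[y]--> q1

"xxyxy"


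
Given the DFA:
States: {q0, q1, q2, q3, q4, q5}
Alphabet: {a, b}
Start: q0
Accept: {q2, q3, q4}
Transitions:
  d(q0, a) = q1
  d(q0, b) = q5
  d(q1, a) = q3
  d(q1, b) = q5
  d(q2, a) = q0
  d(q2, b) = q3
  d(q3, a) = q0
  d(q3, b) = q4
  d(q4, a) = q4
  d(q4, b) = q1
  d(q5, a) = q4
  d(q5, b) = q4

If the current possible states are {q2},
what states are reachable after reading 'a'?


Apply transition on 'a' from each current state:
  d(q2, a) = q0

{q0}


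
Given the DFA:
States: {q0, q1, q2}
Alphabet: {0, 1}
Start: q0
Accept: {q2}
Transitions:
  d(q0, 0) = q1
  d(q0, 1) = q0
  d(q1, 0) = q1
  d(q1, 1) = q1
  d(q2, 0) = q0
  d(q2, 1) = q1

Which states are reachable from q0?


BFS from q0:
  layer 0: {q0}
  layer 1: {q1}

{q0, q1}


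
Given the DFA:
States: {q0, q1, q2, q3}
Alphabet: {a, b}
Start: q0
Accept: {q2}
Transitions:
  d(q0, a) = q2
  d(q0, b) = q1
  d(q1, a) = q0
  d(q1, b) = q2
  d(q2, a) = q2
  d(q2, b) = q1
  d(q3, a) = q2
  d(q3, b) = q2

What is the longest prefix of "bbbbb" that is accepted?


Run the DFA, marking each prefix where the state is accepting:
  "" -> q0 [reject]
  "b" -> q1 [reject]
  "bb" -> q2 [accept]
  "bbb" -> q1 [reject]
  "bbbb" -> q2 [accept]
  "bbbbb" -> q1 [reject]

"bbbb"


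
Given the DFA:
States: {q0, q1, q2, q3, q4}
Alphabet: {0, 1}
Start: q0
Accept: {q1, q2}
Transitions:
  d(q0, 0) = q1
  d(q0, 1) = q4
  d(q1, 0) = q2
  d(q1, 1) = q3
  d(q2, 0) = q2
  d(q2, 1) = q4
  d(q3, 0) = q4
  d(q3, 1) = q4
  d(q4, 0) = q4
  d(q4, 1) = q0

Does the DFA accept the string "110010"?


Trace: q0 -> q4 -> q0 -> q1 -> q2 -> q4 -> q4
Final state: q4
Accept states: {q1, q2}

No, rejected (final state q4 is not an accept state)


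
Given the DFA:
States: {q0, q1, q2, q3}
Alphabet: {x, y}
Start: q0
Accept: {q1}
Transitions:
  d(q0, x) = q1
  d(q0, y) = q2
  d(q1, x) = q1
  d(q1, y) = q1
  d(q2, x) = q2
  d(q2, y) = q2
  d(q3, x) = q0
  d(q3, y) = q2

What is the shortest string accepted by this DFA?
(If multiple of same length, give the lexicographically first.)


BFS by string length (lex-first path to each state shown):
  len 0: q0<-""
  len 1: q1<-"x", q2<-"y"
Found accept state at length 1.

"x"


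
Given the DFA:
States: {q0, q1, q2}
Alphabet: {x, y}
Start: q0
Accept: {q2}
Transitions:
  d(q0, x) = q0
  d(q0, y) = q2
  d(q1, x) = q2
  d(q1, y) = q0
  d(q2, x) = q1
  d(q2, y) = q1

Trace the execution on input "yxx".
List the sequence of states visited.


Input: yxx
d(q0, y) = q2
d(q2, x) = q1
d(q1, x) = q2


q0 -> q2 -> q1 -> q2


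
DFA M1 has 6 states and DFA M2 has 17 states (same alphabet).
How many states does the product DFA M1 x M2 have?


Product construction pairs every M1 state with every M2 state.
6 * 17 = 102

102


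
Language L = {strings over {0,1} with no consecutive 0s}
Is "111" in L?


'00' does not occur

Yes, "111" is in L


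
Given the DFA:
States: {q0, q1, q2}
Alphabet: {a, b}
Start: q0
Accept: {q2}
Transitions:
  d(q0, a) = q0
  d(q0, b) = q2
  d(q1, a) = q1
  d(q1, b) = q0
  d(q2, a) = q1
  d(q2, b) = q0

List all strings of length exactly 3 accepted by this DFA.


All strings of length 3: 8 total
Accepted: 2

"aab", "bbb"


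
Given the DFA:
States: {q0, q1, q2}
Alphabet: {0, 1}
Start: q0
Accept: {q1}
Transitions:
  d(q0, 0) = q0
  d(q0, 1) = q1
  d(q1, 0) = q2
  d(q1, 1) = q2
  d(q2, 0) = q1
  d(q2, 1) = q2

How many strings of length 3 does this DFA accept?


Enumerating all length-3 strings:
  "000" -> q0 [reject]
  "001" -> q1 [accept]
  "010" -> q2 [reject]
  "011" -> q2 [reject]
  "100" -> q1 [accept]
  "101" -> q2 [reject]
  "110" -> q1 [accept]
  "111" -> q2 [reject]

3 out of 8


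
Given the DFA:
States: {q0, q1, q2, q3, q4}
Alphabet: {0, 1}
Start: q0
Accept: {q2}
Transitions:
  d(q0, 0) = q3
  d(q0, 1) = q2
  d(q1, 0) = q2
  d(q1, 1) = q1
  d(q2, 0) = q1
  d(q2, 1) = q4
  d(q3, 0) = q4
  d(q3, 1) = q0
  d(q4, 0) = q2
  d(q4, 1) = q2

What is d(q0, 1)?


Looking up transition d(q0, 1)

q2


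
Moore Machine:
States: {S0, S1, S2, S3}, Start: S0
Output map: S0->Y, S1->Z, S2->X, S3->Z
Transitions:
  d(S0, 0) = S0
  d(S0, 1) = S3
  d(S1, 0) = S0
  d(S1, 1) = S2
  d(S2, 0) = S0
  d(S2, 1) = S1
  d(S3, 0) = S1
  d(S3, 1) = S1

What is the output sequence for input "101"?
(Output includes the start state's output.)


Start: S0 (output Y)
  --1--> S3 (output Z)
  --0--> S1 (output Z)
  --1--> S2 (output X)

"YZZX"


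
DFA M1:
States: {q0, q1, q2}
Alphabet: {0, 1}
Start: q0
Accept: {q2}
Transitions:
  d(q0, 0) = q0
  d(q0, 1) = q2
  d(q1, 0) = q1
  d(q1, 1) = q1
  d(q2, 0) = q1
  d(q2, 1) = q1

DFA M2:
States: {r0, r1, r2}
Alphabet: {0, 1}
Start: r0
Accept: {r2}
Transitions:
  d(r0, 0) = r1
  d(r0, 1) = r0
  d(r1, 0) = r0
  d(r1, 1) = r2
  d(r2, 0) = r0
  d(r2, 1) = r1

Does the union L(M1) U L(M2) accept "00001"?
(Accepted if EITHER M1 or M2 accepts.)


M1: final=q2 accepted=True
M2: final=r0 accepted=False

Yes, union accepts


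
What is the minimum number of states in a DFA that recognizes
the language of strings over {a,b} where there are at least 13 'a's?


States: count = 0, 1, ..., 12, and a final '>= 13' state.
Total: 13 + 1 = 14. Accept = '>= 13' state.

14


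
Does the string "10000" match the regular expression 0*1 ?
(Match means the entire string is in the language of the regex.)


|string| = 5; first = '1'; last = '0'

No, "10000" does not match 0*1


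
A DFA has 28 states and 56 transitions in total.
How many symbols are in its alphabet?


Each state has exactly one transition per symbol.
|alphabet| = transitions / states = 56 / 28 = 2

2


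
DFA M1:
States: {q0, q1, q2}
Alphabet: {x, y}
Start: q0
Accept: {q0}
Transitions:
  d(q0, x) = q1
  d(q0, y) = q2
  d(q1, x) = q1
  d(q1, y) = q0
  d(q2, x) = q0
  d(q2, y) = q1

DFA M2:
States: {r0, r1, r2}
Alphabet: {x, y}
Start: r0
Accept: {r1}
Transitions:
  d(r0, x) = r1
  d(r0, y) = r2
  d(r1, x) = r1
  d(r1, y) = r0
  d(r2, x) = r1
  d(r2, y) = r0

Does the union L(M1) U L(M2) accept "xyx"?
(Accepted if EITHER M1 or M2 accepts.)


M1: final=q1 accepted=False
M2: final=r1 accepted=True

Yes, union accepts


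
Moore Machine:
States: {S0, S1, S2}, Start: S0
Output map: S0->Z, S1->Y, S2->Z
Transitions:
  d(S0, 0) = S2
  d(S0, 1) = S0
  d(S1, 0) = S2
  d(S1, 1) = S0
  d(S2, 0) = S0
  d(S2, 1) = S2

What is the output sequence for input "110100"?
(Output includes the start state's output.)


Start: S0 (output Z)
  --1--> S0 (output Z)
  --1--> S0 (output Z)
  --0--> S2 (output Z)
  --1--> S2 (output Z)
  --0--> S0 (output Z)
  --0--> S2 (output Z)

"ZZZZZZZ"


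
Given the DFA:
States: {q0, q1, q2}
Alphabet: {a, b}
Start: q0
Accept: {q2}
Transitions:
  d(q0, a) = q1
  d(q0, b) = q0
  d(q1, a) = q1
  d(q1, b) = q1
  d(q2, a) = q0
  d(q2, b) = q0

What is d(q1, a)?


Looking up transition d(q1, a)

q1


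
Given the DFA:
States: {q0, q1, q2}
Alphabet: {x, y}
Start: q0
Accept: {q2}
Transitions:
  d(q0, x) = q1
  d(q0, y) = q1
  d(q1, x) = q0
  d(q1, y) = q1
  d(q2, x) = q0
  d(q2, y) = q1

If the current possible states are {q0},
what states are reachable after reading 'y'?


Apply transition on 'y' from each current state:
  d(q0, y) = q1

{q1}


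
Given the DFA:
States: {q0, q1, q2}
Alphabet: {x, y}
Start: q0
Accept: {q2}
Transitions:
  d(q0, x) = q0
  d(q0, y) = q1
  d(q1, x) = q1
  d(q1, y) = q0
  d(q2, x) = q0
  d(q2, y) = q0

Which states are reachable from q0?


BFS from q0:
  layer 0: {q0}
  layer 1: {q1}

{q0, q1}


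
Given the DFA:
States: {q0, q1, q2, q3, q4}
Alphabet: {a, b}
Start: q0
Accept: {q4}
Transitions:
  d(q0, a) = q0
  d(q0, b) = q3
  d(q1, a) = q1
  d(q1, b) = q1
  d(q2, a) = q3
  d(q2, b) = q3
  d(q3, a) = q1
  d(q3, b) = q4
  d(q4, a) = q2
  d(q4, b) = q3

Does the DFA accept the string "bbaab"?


Trace: q0 -> q3 -> q4 -> q2 -> q3 -> q4
Final state: q4
Accept states: {q4}

Yes, accepted (final state q4 is an accept state)


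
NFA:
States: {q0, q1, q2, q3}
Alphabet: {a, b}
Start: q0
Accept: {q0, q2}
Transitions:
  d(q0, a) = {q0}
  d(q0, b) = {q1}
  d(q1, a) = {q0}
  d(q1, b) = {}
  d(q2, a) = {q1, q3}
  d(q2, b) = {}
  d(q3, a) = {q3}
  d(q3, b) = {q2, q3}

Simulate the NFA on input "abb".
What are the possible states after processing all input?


Start: {q0}
  --a--> {q0}
  --b--> {q1}
  --b--> {}

{} (empty set, no valid transitions)


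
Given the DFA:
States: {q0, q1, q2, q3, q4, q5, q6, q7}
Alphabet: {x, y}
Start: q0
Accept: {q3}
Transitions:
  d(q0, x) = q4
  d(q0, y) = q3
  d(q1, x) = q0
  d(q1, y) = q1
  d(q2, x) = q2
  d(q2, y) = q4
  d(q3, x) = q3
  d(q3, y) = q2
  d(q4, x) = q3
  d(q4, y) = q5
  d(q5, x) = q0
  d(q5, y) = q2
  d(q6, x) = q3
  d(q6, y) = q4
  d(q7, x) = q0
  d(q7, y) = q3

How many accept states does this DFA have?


Accept states listed: {q3}
Counting: q3(1)

1


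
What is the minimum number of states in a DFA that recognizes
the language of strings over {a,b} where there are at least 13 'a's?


States: count = 0, 1, ..., 12, and a final '>= 13' state.
Total: 13 + 1 = 14. Accept = '>= 13' state.

14


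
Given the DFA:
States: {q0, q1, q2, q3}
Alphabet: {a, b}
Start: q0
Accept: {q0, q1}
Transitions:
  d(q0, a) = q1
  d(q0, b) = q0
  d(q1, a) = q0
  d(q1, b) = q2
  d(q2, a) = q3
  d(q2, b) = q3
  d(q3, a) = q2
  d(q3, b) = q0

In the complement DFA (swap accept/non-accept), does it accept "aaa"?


Trace: q0 -> q1 -> q0 -> q1
Final: q1
Original accept: {q0, q1}
Complement: q1 is in original accept

No, complement rejects (original accepts)


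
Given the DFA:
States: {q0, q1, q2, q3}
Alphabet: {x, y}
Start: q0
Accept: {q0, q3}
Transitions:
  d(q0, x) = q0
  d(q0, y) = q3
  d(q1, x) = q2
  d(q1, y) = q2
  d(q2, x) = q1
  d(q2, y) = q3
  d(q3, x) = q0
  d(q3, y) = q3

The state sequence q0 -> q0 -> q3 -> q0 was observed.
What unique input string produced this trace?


Trace back each transition to find the symbol:
  q0 --[x]--> q0
  q0 --[y]--> q3
  q3 --[x]--> q0

"xyx"


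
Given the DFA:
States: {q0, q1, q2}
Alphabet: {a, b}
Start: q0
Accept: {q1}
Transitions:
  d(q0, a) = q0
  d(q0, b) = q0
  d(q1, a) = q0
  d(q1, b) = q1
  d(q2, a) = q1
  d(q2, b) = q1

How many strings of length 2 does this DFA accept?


Enumerating all length-2 strings:
  "aa" -> q0 [reject]
  "ab" -> q0 [reject]
  "ba" -> q0 [reject]
  "bb" -> q0 [reject]

0 out of 4


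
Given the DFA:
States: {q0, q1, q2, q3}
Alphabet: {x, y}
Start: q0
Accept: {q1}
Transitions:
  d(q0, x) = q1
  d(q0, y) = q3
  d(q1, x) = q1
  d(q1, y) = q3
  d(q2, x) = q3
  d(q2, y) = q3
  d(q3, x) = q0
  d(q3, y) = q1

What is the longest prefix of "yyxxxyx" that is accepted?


Run the DFA, marking each prefix where the state is accepting:
  "" -> q0 [reject]
  "y" -> q3 [reject]
  "yy" -> q1 [accept]
  "yyx" -> q1 [accept]
  "yyxx" -> q1 [accept]
  "yyxxx" -> q1 [accept]
  "yyxxxy" -> q3 [reject]
  "yyxxxyx" -> q0 [reject]

"yyxxx"


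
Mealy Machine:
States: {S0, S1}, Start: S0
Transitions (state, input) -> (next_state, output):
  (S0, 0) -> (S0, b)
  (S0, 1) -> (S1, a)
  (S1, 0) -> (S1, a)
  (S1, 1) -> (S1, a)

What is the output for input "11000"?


Step-by-step:
  (S0, 1) -> (S1, a)
  (S1, 1) -> (S1, a)
  (S1, 0) -> (S1, a)
  (S1, 0) -> (S1, a)
  (S1, 0) -> (S1, a)

"aaaaa"


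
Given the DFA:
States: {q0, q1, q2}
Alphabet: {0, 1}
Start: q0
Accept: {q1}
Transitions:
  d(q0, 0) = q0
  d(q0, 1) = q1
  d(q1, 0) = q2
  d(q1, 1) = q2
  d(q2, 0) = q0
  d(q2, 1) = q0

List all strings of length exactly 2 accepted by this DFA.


All strings of length 2: 4 total
Accepted: 1

"01"


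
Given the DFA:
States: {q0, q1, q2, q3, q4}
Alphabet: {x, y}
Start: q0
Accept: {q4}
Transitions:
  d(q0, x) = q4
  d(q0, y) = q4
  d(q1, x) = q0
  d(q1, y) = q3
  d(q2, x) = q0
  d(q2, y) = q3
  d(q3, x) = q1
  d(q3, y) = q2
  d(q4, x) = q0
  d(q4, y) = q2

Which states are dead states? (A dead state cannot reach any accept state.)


Forward reachability from each state:
  q0 -> reaches accept state q4 (live)
  q1 -> reaches accept state q4 (live)
  q2 -> reaches accept state q4 (live)
  q3 -> reaches accept state q4 (live)
  q4 -> reaches accept state q4 (live)

None (all states can reach an accept state)


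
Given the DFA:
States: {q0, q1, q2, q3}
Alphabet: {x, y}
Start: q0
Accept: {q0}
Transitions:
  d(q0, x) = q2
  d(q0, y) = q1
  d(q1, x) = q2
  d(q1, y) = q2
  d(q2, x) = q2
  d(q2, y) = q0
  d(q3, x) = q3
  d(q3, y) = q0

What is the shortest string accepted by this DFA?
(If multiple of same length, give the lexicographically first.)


BFS by string length (lex-first path to each state shown):
  len 0: q0<-""
Found accept state at length 0.

"" (empty string)


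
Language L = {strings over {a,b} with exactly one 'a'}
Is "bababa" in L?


count('a') = 3

No, "bababa" is not in L


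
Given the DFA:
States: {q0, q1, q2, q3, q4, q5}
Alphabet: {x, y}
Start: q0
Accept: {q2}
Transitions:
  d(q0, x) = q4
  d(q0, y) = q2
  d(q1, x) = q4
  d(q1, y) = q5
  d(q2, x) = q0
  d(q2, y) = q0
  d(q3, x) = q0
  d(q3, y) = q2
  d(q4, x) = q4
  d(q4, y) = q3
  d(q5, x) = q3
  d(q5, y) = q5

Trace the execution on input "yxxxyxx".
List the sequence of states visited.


Input: yxxxyxx
d(q0, y) = q2
d(q2, x) = q0
d(q0, x) = q4
d(q4, x) = q4
d(q4, y) = q3
d(q3, x) = q0
d(q0, x) = q4


q0 -> q2 -> q0 -> q4 -> q4 -> q3 -> q0 -> q4


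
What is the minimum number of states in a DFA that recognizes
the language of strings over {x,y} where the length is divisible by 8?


States track (length) mod 8.
Need 8 states: one per remainder 0..7; accept = remainder 0.

8


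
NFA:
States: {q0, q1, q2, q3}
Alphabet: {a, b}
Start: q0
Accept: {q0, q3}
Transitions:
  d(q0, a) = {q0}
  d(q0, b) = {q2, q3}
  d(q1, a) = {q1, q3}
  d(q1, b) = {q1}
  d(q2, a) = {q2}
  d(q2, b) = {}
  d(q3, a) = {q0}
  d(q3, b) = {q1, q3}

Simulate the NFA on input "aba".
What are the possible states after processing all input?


Start: {q0}
  --a--> {q0}
  --b--> {q2, q3}
  --a--> {q0, q2}

{q0, q2}


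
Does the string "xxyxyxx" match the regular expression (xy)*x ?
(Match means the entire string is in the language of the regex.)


|string| = 7; first = 'x'; last = 'x'

No, "xxyxyxx" does not match (xy)*x


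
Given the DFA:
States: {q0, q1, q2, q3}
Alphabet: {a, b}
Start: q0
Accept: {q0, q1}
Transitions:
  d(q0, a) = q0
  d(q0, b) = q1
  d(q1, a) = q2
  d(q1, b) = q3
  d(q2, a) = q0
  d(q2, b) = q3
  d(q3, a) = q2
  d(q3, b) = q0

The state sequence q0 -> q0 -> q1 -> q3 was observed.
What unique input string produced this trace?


Trace back each transition to find the symbol:
  q0 --[a]--> q0
  q0 --[b]--> q1
  q1 --[b]--> q3

"abb"


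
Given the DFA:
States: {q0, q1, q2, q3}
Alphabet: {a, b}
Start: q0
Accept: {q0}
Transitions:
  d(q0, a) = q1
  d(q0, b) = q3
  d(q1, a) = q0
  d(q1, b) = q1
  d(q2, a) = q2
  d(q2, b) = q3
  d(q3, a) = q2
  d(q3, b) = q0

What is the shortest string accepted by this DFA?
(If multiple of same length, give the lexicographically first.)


BFS by string length (lex-first path to each state shown):
  len 0: q0<-""
Found accept state at length 0.

"" (empty string)


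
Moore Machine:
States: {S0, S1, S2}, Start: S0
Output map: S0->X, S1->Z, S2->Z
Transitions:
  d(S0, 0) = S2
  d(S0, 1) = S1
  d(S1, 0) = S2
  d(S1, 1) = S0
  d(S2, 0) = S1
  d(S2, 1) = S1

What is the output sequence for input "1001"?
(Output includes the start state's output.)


Start: S0 (output X)
  --1--> S1 (output Z)
  --0--> S2 (output Z)
  --0--> S1 (output Z)
  --1--> S0 (output X)

"XZZZX"


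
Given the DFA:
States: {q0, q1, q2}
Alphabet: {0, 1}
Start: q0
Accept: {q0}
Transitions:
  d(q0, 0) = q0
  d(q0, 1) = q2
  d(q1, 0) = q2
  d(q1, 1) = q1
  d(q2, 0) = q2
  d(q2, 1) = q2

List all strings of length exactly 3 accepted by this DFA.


All strings of length 3: 8 total
Accepted: 1

"000"


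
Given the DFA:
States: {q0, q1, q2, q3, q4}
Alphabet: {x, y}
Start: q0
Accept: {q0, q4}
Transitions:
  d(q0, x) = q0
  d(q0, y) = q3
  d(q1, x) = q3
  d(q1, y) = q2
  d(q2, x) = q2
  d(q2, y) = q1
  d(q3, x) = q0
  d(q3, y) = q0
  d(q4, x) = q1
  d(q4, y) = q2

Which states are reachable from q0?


BFS from q0:
  layer 0: {q0}
  layer 1: {q3}

{q0, q3}


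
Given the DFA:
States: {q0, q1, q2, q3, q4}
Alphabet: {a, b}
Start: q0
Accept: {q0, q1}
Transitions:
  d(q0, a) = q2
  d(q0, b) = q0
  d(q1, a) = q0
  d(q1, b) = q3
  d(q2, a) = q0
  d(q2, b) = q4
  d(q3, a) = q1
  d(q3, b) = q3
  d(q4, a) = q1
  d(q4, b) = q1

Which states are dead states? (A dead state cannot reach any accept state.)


Forward reachability from each state:
  q0 -> reaches accept state q0 (live)
  q1 -> reaches accept state q0 (live)
  q2 -> reaches accept state q0 (live)
  q3 -> reaches accept state q0 (live)
  q4 -> reaches accept state q0 (live)

None (all states can reach an accept state)


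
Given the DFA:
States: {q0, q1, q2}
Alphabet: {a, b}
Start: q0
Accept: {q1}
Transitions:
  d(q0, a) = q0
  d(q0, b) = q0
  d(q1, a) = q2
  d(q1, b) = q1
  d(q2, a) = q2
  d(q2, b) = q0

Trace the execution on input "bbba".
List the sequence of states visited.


Input: bbba
d(q0, b) = q0
d(q0, b) = q0
d(q0, b) = q0
d(q0, a) = q0


q0 -> q0 -> q0 -> q0 -> q0


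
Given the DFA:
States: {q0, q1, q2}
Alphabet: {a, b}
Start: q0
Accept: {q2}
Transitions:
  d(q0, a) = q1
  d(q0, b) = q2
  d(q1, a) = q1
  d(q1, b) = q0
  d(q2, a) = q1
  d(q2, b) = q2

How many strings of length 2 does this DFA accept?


Enumerating all length-2 strings:
  "aa" -> q1 [reject]
  "ab" -> q0 [reject]
  "ba" -> q1 [reject]
  "bb" -> q2 [accept]

1 out of 4


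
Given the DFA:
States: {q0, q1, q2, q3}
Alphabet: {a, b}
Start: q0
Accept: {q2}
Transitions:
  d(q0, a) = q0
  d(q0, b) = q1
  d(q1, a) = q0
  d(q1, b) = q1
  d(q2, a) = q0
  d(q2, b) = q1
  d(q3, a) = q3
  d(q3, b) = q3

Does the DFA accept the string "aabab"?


Trace: q0 -> q0 -> q0 -> q1 -> q0 -> q1
Final state: q1
Accept states: {q2}

No, rejected (final state q1 is not an accept state)


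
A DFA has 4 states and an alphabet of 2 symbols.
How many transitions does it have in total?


Each state has exactly one transition per symbol.
4 * 2 = 8

8


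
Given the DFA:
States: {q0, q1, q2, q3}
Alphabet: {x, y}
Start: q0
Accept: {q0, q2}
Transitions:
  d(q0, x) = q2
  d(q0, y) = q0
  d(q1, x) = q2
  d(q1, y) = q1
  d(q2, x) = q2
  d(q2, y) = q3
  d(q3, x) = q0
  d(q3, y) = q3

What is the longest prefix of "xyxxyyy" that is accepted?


Run the DFA, marking each prefix where the state is accepting:
  "" -> q0 [accept]
  "x" -> q2 [accept]
  "xy" -> q3 [reject]
  "xyx" -> q0 [accept]
  "xyxx" -> q2 [accept]
  "xyxxy" -> q3 [reject]
  "xyxxyy" -> q3 [reject]
  "xyxxyyy" -> q3 [reject]

"xyxx"


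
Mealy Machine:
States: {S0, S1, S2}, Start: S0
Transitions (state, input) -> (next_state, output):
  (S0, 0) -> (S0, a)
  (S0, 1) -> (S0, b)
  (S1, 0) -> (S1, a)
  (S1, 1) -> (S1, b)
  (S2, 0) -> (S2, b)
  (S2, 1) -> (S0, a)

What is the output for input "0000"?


Step-by-step:
  (S0, 0) -> (S0, a)
  (S0, 0) -> (S0, a)
  (S0, 0) -> (S0, a)
  (S0, 0) -> (S0, a)

"aaaa"


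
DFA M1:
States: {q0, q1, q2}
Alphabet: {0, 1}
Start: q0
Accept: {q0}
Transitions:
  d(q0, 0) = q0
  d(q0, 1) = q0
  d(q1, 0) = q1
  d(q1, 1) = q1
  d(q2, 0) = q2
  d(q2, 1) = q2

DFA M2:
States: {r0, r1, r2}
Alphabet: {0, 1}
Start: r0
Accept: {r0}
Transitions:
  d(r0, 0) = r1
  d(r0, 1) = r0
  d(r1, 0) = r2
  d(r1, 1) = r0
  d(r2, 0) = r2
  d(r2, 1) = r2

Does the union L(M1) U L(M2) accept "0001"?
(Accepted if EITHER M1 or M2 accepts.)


M1: final=q0 accepted=True
M2: final=r2 accepted=False

Yes, union accepts


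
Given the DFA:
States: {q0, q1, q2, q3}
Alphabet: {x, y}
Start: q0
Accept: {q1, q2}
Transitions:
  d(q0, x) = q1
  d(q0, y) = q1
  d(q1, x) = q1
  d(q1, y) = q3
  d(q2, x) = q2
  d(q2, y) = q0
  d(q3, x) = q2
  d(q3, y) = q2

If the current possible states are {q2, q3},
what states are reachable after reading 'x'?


Apply transition on 'x' from each current state:
  d(q2, x) = q2
  d(q3, x) = q2

{q2}


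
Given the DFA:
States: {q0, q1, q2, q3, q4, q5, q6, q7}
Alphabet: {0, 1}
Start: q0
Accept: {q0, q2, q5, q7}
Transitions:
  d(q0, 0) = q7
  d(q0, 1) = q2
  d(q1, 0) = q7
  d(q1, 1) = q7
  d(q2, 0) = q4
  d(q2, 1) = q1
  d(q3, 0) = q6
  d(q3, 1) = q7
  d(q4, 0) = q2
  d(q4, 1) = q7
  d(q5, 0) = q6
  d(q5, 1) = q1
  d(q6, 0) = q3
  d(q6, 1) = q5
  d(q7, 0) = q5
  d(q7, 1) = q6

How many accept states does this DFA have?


Accept states listed: {q0, q2, q5, q7}
Counting: q0(1) q2(2) q5(3) q7(4)

4
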